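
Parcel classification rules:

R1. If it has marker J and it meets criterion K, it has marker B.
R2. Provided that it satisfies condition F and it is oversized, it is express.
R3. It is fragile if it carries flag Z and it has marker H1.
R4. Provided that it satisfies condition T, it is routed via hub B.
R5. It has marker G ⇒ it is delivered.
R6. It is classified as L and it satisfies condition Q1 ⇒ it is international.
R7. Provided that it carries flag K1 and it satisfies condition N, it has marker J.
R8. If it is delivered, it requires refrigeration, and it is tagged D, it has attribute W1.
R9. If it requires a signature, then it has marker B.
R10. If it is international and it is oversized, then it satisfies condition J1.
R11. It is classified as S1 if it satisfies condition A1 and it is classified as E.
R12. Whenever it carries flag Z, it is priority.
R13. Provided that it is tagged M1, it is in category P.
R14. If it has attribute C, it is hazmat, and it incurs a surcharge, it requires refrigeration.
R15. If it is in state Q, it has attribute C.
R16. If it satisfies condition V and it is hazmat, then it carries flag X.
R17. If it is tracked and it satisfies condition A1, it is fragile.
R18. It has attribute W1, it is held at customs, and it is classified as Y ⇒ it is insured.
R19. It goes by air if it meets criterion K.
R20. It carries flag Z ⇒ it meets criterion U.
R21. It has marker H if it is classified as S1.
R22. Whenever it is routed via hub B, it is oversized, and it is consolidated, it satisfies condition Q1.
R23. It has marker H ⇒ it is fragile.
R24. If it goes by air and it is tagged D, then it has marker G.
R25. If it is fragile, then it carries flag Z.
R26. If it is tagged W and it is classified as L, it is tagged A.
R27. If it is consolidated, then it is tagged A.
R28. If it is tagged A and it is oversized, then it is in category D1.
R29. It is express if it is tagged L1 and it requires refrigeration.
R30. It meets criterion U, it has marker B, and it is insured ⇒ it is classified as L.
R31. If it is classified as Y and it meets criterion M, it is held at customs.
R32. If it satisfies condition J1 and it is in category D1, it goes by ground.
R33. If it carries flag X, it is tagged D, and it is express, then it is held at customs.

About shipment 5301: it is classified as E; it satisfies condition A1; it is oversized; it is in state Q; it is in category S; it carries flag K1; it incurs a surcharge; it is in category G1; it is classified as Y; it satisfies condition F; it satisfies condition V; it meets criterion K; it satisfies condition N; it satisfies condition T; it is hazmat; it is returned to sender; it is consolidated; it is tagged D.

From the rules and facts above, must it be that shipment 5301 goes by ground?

Yes

By R2 (it satisfies condition F, it is oversized): it is express.
By R4 (it satisfies condition T): it is routed via hub B.
By R7 (it carries flag K1, it satisfies condition N): it has marker J.
By R11 (it satisfies condition A1, it is classified as E): it is classified as S1.
By R15 (it is in state Q): it has attribute C.
By R16 (it satisfies condition V, it is hazmat): it carries flag X.
By R19 (it meets criterion K): it goes by air.
By R21 (it is classified as S1): it has marker H.
By R22 (it is routed via hub B, it is oversized, it is consolidated): it satisfies condition Q1.
By R23 (it has marker H): it is fragile.
By R24 (it goes by air, it is tagged D): it has marker G.
By R25 (it is fragile): it carries flag Z.
By R27 (it is consolidated): it is tagged A.
By R28 (it is tagged A, it is oversized): it is in category D1.
By R33 (it carries flag X, it is tagged D, it is express): it is held at customs.
By R1 (it has marker J, it meets criterion K): it has marker B.
By R5 (it has marker G): it is delivered.
By R14 (it has attribute C, it is hazmat, it incurs a surcharge): it requires refrigeration.
By R20 (it carries flag Z): it meets criterion U.
By R8 (it is delivered, it requires refrigeration, it is tagged D): it has attribute W1.
By R18 (it has attribute W1, it is held at customs, it is classified as Y): it is insured.
By R30 (it meets criterion U, it has marker B, it is insured): it is classified as L.
By R6 (it is classified as L, it satisfies condition Q1): it is international.
By R10 (it is international, it is oversized): it satisfies condition J1.
By R32 (it satisfies condition J1, it is in category D1): it goes by ground.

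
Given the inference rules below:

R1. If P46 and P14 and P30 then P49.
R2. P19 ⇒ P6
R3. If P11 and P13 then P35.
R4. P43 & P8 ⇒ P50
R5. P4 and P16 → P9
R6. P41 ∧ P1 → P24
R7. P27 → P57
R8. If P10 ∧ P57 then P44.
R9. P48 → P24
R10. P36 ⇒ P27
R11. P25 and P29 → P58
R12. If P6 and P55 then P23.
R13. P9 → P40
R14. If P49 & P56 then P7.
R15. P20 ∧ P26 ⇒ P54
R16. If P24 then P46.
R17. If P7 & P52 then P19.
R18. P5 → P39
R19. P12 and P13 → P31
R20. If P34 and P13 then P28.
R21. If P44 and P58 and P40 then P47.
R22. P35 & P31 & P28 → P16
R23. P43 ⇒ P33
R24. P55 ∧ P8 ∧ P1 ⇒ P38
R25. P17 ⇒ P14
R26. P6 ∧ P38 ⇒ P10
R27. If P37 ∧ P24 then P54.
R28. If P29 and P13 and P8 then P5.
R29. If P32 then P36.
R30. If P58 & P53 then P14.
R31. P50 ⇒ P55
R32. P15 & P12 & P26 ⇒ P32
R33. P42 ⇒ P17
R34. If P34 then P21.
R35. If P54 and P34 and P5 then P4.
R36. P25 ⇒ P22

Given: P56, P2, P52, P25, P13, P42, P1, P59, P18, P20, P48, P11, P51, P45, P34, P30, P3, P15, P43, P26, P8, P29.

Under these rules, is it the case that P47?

No

Forward chaining from the given facts derives: P35, P50, P24, P58, P54, P46, P28, P33, P5, P55, P17, P21, P4, P22, P39, P38, P14, P49, P7, P19, P6, P23, P10.
The only rule concluding P47 is R21, which needs P44; that is never established.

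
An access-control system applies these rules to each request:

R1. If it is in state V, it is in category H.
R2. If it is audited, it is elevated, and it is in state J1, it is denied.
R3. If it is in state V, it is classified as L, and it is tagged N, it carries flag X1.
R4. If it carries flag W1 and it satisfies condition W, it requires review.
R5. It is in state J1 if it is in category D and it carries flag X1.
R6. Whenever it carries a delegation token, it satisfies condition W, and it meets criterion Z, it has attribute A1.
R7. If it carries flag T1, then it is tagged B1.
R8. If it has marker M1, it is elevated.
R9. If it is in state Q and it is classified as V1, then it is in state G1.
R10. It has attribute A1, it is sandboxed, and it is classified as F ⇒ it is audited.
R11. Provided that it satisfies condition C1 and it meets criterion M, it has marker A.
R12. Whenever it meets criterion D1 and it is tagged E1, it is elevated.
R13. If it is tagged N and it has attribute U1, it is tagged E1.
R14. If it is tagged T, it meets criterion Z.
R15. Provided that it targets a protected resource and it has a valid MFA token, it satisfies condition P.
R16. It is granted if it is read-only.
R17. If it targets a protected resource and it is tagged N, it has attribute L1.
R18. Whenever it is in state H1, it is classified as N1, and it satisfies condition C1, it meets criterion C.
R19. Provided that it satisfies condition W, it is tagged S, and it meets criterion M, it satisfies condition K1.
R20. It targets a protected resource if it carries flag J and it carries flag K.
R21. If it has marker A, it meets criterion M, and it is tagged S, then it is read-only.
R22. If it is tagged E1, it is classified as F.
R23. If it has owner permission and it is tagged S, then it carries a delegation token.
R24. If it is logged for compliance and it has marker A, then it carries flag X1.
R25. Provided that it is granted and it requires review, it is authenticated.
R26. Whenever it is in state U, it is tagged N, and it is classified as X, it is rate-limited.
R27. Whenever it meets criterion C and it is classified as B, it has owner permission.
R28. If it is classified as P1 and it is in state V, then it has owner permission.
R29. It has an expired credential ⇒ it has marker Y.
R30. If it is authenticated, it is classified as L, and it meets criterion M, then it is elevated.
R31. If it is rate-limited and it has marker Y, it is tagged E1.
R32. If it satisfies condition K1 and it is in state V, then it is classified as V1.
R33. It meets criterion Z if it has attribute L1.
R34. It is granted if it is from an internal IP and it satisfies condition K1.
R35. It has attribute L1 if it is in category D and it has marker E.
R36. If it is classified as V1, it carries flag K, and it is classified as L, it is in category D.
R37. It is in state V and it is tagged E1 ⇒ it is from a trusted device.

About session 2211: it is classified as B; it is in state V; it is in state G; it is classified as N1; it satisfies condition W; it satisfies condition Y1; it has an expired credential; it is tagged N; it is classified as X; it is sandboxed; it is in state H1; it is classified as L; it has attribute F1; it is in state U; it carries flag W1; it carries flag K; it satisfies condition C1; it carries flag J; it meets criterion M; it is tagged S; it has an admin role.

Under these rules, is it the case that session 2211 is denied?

Yes

By R3 (it is in state V, it is classified as L, it is tagged N): it carries flag X1.
By R4 (it carries flag W1, it satisfies condition W): it requires review.
By R11 (it satisfies condition C1, it meets criterion M): it has marker A.
By R18 (it is in state H1, it is classified as N1, it satisfies condition C1): it meets criterion C.
By R19 (it satisfies condition W, it is tagged S, it meets criterion M): it satisfies condition K1.
By R20 (it carries flag J, it carries flag K): it targets a protected resource.
By R21 (it has marker A, it meets criterion M, it is tagged S): it is read-only.
By R26 (it is in state U, it is tagged N, it is classified as X): it is rate-limited.
By R27 (it meets criterion C, it is classified as B): it has owner permission.
By R29 (it has an expired credential): it has marker Y.
By R31 (it is rate-limited, it has marker Y): it is tagged E1.
By R32 (it satisfies condition K1, it is in state V): it is classified as V1.
By R36 (it is classified as V1, it carries flag K, it is classified as L): it is in category D.
By R5 (it is in category D, it carries flag X1): it is in state J1.
By R16 (it is read-only): it is granted.
By R17 (it targets a protected resource, it is tagged N): it has attribute L1.
By R22 (it is tagged E1): it is classified as F.
By R23 (it has owner permission, it is tagged S): it carries a delegation token.
By R25 (it is granted, it requires review): it is authenticated.
By R30 (it is authenticated, it is classified as L, it meets criterion M): it is elevated.
By R33 (it has attribute L1): it meets criterion Z.
By R6 (it carries a delegation token, it satisfies condition W, it meets criterion Z): it has attribute A1.
By R10 (it has attribute A1, it is sandboxed, it is classified as F): it is audited.
By R2 (it is audited, it is elevated, it is in state J1): it is denied.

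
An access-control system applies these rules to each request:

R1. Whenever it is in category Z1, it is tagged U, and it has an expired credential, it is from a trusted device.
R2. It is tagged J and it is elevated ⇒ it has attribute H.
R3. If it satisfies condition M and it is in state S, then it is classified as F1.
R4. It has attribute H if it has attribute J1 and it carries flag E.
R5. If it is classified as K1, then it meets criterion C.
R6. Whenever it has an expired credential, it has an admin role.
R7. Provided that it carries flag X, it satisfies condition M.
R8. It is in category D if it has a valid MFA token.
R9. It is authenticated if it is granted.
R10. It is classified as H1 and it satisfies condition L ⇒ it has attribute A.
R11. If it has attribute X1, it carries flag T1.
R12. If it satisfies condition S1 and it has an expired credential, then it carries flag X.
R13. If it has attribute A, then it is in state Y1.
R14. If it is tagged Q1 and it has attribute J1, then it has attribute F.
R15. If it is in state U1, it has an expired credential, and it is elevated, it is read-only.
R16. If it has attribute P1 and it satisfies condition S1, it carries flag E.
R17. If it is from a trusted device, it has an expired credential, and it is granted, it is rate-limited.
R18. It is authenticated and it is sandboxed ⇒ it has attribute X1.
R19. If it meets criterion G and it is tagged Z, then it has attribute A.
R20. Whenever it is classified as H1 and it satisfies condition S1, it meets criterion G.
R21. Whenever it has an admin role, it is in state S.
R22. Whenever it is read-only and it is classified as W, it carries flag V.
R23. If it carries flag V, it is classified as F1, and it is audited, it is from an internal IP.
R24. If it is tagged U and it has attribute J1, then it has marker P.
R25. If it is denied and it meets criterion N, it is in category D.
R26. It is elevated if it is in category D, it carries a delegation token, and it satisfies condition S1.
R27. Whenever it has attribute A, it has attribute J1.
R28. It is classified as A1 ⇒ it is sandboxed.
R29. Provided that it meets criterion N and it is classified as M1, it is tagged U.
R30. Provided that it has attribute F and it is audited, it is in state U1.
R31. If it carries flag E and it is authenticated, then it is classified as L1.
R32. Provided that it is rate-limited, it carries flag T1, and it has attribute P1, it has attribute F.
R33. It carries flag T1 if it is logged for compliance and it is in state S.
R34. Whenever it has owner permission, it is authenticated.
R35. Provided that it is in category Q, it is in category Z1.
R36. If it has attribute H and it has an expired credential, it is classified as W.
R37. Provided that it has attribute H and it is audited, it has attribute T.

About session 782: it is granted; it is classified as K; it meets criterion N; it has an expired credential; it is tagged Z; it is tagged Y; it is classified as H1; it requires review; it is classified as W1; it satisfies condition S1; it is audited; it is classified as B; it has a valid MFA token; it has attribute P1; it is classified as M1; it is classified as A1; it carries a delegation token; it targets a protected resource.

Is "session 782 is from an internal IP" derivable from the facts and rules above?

Forward chaining from the given facts derives: has an admin role, is in category D, is authenticated, carries flag X, carries flag E, meets criterion G, is in state S, is elevated, is sandboxed, is tagged U, is classified as L1, satisfies condition M, has attribute X1, has attribute A, has attribute J1, is classified as F1, has attribute H, carries flag T1, is in state Y1, has marker P, is classified as W, has attribute T.
The only rule concluding "it is from an internal IP" is R23, which needs "it carries flag V"; that is never established.

No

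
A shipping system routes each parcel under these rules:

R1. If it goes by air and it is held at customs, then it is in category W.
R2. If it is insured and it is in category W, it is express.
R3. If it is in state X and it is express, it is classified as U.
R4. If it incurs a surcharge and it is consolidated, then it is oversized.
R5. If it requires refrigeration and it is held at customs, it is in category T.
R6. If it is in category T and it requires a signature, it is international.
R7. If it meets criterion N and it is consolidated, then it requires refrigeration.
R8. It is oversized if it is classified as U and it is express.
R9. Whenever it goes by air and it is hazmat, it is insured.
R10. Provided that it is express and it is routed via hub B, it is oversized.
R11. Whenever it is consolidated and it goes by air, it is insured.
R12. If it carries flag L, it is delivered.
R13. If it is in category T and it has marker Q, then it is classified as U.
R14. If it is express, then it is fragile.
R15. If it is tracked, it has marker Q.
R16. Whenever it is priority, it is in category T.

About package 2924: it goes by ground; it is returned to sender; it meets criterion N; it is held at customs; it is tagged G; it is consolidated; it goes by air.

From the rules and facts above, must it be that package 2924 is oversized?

Forward chaining from the given facts derives: is in category W, requires refrigeration, is insured, is express, is in category T, is fragile.
Rules concluding "it is oversized": R4 needs "it incurs a surcharge"; R8 needs "it is classified as U"; R10 needs "it is routed via hub B" — none of these are established.

No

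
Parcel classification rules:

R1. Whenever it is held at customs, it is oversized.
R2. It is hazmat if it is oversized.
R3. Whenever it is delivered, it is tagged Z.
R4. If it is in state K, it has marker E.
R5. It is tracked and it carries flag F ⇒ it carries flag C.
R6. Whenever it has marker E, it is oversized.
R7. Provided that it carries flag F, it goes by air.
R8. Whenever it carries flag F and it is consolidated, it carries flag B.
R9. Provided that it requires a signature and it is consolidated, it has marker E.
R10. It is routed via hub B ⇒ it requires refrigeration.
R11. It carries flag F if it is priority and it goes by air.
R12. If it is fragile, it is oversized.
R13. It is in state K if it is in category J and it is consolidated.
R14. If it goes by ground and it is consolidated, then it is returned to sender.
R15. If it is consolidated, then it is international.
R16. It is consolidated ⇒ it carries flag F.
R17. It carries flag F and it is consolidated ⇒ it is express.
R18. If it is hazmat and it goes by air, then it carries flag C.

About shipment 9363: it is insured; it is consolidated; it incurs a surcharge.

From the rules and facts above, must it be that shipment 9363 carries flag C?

No

Forward chaining from the given facts derives: is international, carries flag F, is express, goes by air, carries flag B.
Rules concluding "it carries flag C": R5 needs "it is tracked"; R18 needs "it is hazmat" — none of these are established.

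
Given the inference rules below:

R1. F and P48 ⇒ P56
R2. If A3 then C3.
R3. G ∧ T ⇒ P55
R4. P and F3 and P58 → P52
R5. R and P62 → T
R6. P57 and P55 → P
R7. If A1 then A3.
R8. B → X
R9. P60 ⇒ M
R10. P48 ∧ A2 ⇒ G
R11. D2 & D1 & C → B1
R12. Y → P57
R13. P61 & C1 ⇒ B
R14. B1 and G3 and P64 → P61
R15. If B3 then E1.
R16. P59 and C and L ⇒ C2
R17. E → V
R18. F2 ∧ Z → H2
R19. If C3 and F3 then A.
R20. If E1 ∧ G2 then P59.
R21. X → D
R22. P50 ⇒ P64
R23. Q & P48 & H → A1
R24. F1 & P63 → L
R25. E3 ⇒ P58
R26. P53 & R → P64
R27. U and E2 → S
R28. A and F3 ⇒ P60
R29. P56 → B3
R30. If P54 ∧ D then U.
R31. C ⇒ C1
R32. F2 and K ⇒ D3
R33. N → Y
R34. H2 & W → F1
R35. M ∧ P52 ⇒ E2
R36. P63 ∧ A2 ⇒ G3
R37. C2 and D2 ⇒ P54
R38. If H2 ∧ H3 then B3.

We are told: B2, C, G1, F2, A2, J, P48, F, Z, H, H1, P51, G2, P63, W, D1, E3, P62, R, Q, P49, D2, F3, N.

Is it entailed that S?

Forward chaining from the given facts derives: P56, T, G, B1, H2, A1, P58, B3, C1, Y, F1, G3, P55, A3, P57, E1, P59, L, C3, P, C2, A, P60, P54, P52, M, E2.
The only rule concluding S is R27, which needs U; that is never established.

No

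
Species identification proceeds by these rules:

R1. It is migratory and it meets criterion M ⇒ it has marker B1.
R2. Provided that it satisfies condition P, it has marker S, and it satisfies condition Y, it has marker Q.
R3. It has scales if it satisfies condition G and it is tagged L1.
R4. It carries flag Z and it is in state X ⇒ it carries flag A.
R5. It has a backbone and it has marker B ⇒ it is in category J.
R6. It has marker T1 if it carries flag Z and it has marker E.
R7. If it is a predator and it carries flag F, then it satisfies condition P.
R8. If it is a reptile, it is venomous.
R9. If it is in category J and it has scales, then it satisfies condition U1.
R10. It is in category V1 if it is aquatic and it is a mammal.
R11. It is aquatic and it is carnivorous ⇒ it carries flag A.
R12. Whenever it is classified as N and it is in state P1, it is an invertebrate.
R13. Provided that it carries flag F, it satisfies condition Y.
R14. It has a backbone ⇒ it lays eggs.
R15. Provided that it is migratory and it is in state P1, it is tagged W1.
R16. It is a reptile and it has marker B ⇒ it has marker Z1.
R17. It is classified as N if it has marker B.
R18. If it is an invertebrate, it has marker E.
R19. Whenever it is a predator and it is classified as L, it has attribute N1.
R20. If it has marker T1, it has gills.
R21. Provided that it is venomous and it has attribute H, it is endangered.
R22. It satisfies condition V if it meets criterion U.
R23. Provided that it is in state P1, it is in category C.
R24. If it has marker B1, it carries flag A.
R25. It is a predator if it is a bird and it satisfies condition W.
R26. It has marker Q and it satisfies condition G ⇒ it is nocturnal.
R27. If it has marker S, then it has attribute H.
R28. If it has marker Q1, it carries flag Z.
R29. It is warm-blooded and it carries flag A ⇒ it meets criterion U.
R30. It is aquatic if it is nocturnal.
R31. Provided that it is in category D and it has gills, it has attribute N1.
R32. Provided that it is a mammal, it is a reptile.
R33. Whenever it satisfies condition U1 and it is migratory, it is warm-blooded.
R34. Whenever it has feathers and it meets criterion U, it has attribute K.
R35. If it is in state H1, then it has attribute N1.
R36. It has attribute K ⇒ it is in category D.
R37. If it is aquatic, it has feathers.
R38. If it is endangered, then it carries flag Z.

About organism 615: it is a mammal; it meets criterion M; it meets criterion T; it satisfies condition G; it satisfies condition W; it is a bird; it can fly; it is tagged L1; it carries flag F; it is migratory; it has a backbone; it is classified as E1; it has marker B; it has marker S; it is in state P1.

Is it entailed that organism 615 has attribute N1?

By R1 (it is migratory, it meets criterion M): it has marker B1.
By R3 (it satisfies condition G, it is tagged L1): it has scales.
By R5 (it has a backbone, it has marker B): it is in category J.
By R9 (it is in category J, it has scales): it satisfies condition U1.
By R13 (it carries flag F): it satisfies condition Y.
By R17 (it has marker B): it is classified as N.
By R24 (it has marker B1): it carries flag A.
By R25 (it is a bird, it satisfies condition W): it is a predator.
By R27 (it has marker S): it has attribute H.
By R32 (it is a mammal): it is a reptile.
By R33 (it satisfies condition U1, it is migratory): it is warm-blooded.
By R7 (it is a predator, it carries flag F): it satisfies condition P.
By R8 (it is a reptile): it is venomous.
By R12 (it is classified as N, it is in state P1): it is an invertebrate.
By R18 (it is an invertebrate): it has marker E.
By R21 (it is venomous, it has attribute H): it is endangered.
By R29 (it is warm-blooded, it carries flag A): it meets criterion U.
By R38 (it is endangered): it carries flag Z.
By R2 (it satisfies condition P, it has marker S, it satisfies condition Y): it has marker Q.
By R6 (it carries flag Z, it has marker E): it has marker T1.
By R20 (it has marker T1): it has gills.
By R26 (it has marker Q, it satisfies condition G): it is nocturnal.
By R30 (it is nocturnal): it is aquatic.
By R37 (it is aquatic): it has feathers.
By R34 (it has feathers, it meets criterion U): it has attribute K.
By R36 (it has attribute K): it is in category D.
By R31 (it is in category D, it has gills): it has attribute N1.

Yes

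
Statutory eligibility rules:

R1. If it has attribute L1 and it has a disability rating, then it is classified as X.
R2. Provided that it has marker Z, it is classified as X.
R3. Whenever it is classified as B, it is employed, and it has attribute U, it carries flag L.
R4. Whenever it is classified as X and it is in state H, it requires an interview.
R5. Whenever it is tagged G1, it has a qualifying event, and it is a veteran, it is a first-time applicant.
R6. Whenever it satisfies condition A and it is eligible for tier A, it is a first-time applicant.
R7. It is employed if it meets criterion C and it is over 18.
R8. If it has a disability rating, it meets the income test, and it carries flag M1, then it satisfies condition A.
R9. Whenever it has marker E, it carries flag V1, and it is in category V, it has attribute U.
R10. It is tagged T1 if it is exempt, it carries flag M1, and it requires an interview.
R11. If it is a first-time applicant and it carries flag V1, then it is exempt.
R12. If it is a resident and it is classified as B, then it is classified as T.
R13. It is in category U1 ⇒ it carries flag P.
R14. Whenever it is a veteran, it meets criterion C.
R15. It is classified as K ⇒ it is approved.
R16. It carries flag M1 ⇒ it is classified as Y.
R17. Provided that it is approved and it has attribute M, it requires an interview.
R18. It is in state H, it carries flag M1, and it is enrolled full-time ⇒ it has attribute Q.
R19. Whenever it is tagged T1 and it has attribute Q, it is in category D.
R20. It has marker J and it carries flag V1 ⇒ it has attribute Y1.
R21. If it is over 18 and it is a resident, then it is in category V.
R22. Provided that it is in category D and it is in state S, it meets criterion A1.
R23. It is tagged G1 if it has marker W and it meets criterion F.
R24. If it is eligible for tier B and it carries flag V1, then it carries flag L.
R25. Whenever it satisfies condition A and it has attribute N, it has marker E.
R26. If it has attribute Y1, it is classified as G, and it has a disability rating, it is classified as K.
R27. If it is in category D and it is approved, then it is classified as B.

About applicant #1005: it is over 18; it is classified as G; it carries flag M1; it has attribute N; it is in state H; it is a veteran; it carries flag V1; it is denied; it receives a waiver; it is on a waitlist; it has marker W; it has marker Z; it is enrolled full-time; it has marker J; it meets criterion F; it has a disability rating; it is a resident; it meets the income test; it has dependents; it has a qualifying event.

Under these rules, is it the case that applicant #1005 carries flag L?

Yes

By R2 (it has marker Z): it is classified as X.
By R4 (it is classified as X, it is in state H): it requires an interview.
By R8 (it has a disability rating, it meets the income test, it carries flag M1): it satisfies condition A.
By R14 (it is a veteran): it meets criterion C.
By R18 (it is in state H, it carries flag M1, it is enrolled full-time): it has attribute Q.
By R20 (it has marker J, it carries flag V1): it has attribute Y1.
By R21 (it is over 18, it is a resident): it is in category V.
By R23 (it has marker W, it meets criterion F): it is tagged G1.
By R25 (it satisfies condition A, it has attribute N): it has marker E.
By R26 (it has attribute Y1, it is classified as G, it has a disability rating): it is classified as K.
By R5 (it is tagged G1, it has a qualifying event, it is a veteran): it is a first-time applicant.
By R7 (it meets criterion C, it is over 18): it is employed.
By R9 (it has marker E, it carries flag V1, it is in category V): it has attribute U.
By R11 (it is a first-time applicant, it carries flag V1): it is exempt.
By R15 (it is classified as K): it is approved.
By R10 (it is exempt, it carries flag M1, it requires an interview): it is tagged T1.
By R19 (it is tagged T1, it has attribute Q): it is in category D.
By R27 (it is in category D, it is approved): it is classified as B.
By R3 (it is classified as B, it is employed, it has attribute U): it carries flag L.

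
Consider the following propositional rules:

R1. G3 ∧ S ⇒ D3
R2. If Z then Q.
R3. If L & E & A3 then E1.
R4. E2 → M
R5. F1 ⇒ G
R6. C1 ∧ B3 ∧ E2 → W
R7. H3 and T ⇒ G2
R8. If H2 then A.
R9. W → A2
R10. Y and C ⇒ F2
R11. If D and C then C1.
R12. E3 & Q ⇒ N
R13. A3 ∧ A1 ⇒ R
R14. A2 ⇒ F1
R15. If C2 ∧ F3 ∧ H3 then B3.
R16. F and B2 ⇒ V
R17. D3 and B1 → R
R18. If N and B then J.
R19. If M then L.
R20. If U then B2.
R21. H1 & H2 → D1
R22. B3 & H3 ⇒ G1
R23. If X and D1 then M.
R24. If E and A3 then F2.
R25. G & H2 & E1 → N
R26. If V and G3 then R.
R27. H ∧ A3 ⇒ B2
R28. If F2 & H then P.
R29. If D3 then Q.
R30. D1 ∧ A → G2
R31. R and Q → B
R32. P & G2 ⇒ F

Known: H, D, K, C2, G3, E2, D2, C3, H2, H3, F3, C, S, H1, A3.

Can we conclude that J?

Forward chaining from the given facts derives: D3, M, A, C1, B3, L, D1, G1, B2, Q, G2, W, A2, F1, G.
The only rule concluding J is R18, which needs N; that is never established.

No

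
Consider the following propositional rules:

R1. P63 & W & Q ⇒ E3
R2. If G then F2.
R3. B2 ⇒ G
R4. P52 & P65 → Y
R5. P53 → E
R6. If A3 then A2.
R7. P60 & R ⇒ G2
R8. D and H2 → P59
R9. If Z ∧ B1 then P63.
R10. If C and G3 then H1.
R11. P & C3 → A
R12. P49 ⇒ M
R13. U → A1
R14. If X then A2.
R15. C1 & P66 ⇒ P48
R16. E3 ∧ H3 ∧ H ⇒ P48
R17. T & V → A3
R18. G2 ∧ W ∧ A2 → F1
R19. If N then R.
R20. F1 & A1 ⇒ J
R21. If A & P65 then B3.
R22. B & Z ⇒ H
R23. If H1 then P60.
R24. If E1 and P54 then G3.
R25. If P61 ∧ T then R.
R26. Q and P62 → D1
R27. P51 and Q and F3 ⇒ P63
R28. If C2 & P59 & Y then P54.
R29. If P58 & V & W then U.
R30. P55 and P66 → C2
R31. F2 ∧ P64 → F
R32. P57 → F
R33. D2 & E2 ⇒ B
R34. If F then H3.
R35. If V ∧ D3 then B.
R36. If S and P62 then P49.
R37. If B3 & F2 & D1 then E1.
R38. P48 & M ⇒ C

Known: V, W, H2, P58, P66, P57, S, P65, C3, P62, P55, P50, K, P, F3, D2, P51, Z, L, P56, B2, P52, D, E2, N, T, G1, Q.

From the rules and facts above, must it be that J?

Yes

G  (by R3: B2)
Y  (by R4: P52, P65)
P59  (by R8: D, H2)
A  (by R11: P, C3)
A3  (by R17: T, V)
R  (by R19: N)
B3  (by R21: A, P65)
D1  (by R26: Q, P62)
P63  (by R27: P51, Q, F3)
U  (by R29: P58, V, W)
C2  (by R30: P55, P66)
F  (by R32: P57)
B  (by R33: D2, E2)
H3  (by R34: F)
P49  (by R36: S, P62)
E3  (by R1: P63, W, Q)
F2  (by R2: G)
A2  (by R6: A3)
M  (by R12: P49)
A1  (by R13: U)
H  (by R22: B, Z)
P54  (by R28: C2, P59, Y)
E1  (by R37: B3, F2, D1)
P48  (by R16: E3, H3, H)
G3  (by R24: E1, P54)
C  (by R38: P48, M)
H1  (by R10: C, G3)
P60  (by R23: H1)
G2  (by R7: P60, R)
F1  (by R18: G2, W, A2)
J  (by R20: F1, A1)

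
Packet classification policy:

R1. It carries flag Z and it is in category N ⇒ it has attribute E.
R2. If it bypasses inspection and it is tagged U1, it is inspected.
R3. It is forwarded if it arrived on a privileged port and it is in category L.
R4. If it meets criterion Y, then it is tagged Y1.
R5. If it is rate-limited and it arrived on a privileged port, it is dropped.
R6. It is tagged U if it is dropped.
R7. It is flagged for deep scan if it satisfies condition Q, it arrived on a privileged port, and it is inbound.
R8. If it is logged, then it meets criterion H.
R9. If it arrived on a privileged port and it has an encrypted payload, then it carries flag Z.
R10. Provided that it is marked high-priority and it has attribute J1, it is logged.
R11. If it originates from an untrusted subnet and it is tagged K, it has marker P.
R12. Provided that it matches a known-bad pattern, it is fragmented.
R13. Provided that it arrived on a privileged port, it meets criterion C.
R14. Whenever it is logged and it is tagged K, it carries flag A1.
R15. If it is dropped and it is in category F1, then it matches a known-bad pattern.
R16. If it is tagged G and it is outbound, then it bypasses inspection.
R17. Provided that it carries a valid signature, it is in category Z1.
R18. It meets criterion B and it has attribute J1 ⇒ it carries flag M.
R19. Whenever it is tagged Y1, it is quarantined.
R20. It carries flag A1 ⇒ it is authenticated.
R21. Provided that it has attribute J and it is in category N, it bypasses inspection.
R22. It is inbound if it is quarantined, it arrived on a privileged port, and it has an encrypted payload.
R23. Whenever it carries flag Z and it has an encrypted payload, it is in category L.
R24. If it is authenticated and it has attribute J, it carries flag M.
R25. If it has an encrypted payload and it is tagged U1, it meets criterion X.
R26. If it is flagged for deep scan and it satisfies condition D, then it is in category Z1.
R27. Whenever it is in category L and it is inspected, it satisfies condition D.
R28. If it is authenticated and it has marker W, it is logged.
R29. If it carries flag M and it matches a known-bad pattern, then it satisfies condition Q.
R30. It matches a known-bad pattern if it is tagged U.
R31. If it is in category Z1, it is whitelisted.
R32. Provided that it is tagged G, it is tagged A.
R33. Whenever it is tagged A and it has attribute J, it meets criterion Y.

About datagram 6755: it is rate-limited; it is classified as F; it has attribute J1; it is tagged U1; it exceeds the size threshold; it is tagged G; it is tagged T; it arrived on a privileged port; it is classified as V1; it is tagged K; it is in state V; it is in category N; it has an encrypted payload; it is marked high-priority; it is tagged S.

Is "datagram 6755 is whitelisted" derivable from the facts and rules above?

Forward chaining from the given facts derives: is dropped, is tagged U, carries flag Z, is logged, meets criterion C, carries flag A1, is authenticated, is in category L, meets criterion X, matches a known-bad pattern, is tagged A, has attribute E, is forwarded, meets criterion H, is fragmented.
The only rule concluding "it is whitelisted" is R31, which needs "it is in category Z1"; that is never established.

No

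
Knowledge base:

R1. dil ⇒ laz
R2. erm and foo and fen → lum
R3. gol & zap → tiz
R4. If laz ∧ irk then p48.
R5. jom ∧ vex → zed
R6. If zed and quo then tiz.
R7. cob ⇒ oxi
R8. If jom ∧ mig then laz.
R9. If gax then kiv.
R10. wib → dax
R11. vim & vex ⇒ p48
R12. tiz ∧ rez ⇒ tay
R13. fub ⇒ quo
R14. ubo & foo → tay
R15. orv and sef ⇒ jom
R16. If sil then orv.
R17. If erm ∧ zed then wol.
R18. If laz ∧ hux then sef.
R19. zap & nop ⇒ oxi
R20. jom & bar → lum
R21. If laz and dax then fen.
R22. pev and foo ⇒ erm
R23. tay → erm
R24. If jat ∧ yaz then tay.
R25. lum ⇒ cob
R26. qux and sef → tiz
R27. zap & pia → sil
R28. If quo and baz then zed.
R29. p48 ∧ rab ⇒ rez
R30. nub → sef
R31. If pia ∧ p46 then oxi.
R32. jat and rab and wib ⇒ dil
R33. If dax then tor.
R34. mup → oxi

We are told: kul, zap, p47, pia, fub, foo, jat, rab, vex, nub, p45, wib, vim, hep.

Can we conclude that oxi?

Yes

dax  (by R10: wib)
p48  (by R11: vim, vex)
quo  (by R13: fub)
sil  (by R27: zap, pia)
rez  (by R29: p48, rab)
sef  (by R30: nub)
dil  (by R32: jat, rab, wib)
laz  (by R1: dil)
orv  (by R16: sil)
fen  (by R21: laz, dax)
jom  (by R15: orv, sef)
zed  (by R5: jom, vex)
tiz  (by R6: zed, quo)
tay  (by R12: tiz, rez)
erm  (by R23: tay)
lum  (by R2: erm, foo, fen)
cob  (by R25: lum)
oxi  (by R7: cob)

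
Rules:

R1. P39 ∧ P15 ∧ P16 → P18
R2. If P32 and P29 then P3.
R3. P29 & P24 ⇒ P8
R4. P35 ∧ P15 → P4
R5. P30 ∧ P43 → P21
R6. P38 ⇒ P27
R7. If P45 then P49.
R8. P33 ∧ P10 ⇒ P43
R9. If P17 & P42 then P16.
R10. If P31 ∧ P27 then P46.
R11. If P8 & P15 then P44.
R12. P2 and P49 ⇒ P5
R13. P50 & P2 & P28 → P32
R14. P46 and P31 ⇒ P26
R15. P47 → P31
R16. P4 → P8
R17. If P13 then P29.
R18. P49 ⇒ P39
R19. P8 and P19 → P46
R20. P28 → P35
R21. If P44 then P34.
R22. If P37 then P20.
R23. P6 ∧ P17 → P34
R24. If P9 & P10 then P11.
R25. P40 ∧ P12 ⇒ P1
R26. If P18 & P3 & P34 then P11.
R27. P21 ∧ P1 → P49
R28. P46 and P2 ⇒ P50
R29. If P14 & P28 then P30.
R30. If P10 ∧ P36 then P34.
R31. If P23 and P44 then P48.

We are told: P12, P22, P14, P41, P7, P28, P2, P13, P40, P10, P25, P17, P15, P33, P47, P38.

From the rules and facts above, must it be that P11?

Forward chaining from the given facts derives: P27, P43, P31, P29, P35, P1, P30, P4, P21, P46, P26, P8, P49, P50, P44, P5, P32, P39, P34, P3.
Rules concluding P11: R24 needs P9; R26 needs P18 — none of these are established.

No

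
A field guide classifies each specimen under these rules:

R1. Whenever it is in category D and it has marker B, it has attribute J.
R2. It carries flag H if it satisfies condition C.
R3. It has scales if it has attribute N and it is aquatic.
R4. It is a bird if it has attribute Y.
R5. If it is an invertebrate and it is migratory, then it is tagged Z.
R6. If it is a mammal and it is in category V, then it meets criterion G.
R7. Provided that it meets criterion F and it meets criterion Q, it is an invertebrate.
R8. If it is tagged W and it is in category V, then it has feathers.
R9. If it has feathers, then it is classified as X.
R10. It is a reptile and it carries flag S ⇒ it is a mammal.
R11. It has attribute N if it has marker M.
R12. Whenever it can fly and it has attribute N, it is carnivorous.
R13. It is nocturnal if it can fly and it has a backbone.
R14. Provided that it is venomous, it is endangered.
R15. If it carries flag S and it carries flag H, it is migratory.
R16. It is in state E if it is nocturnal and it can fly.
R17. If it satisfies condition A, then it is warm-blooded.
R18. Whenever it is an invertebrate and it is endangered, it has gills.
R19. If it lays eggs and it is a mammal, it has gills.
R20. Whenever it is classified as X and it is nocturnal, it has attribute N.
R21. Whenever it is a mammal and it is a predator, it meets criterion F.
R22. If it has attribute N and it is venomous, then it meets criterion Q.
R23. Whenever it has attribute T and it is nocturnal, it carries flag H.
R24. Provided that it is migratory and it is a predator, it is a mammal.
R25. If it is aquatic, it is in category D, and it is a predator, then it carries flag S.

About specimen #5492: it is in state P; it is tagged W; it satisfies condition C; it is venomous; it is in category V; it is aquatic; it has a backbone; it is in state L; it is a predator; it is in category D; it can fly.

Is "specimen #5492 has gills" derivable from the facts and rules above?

Yes

By R2 (it satisfies condition C): it carries flag H.
By R8 (it is tagged W, it is in category V): it has feathers.
By R9 (it has feathers): it is classified as X.
By R13 (it can fly, it has a backbone): it is nocturnal.
By R14 (it is venomous): it is endangered.
By R20 (it is classified as X, it is nocturnal): it has attribute N.
By R22 (it has attribute N, it is venomous): it meets criterion Q.
By R25 (it is aquatic, it is in category D, it is a predator): it carries flag S.
By R15 (it carries flag S, it carries flag H): it is migratory.
By R24 (it is migratory, it is a predator): it is a mammal.
By R21 (it is a mammal, it is a predator): it meets criterion F.
By R7 (it meets criterion F, it meets criterion Q): it is an invertebrate.
By R18 (it is an invertebrate, it is endangered): it has gills.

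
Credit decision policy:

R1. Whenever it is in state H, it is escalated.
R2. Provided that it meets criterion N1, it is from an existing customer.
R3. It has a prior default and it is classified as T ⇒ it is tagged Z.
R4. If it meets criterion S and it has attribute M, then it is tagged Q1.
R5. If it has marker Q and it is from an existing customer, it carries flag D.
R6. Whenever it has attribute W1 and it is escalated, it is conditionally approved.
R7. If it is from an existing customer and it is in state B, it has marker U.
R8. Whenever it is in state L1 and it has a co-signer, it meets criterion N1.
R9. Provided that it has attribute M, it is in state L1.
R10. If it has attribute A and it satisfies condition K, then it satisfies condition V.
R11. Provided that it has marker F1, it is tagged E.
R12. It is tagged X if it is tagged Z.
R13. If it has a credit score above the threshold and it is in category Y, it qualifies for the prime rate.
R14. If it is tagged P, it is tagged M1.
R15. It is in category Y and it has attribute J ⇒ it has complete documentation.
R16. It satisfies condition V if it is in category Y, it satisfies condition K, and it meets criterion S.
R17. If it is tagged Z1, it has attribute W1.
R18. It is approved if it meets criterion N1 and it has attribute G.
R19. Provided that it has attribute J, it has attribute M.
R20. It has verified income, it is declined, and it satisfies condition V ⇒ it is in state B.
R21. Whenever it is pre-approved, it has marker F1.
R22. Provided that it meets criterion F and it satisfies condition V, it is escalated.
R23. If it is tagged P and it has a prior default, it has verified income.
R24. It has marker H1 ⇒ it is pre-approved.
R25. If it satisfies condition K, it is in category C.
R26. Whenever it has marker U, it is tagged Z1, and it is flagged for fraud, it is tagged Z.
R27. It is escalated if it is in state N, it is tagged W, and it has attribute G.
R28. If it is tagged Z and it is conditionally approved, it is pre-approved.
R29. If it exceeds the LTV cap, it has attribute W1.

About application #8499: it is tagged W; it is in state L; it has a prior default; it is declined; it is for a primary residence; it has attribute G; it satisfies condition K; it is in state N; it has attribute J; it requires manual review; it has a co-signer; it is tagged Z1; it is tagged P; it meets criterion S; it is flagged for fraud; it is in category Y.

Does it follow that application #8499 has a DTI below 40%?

No

Forward chaining from the given facts derives: is tagged M1, has complete documentation, satisfies condition V, has attribute W1, has attribute M, has verified income, is in category C, is escalated, is tagged Q1, is conditionally approved, is in state L1, is in state B, meets criterion N1, is approved, is from an existing customer, has marker U, is tagged Z, is pre-approved, is tagged X, has marker F1, is tagged E.
No rule has "it has a DTI below 40%" as its conclusion, and it is not among the given facts.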